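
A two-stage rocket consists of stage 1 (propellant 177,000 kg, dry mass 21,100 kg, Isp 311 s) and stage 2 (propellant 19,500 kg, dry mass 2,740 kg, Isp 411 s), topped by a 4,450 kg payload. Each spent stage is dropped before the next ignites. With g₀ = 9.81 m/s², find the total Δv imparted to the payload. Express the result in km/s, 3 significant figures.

Ignition mass of stage 1 = 177,000+21,100 + 19,500+2,740 + 4,450 = 224,790 kg.
Stage 1: m₀ = 224,790 kg, m_f = 224,790 − 177,000 = 47,790 kg; Δv = 311×9.81×ln(4.704) = 3050.9×1.5484 ≈ 4724 m/s.
Stage 2: m₀ = 26,690 kg, m_f = 26,690 − 19,500 = 7,190 kg; Δv = 411×9.81×ln(3.712) = 4031.9×1.3116 ≈ 5288 m/s.
Total Δv = 4724 + 5288 = 10012 m/s.

Δv ≈ 10.0 km/s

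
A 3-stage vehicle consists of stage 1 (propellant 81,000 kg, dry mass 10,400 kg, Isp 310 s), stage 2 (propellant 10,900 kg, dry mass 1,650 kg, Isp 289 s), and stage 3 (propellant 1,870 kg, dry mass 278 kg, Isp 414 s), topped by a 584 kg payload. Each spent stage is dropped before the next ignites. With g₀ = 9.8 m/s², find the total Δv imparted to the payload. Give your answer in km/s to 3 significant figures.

Ignition mass of stage 1 = 81,000+10,400 + 10,900+1,650 + 1,870+278 + 584 = 106,682 kg.
Stage 1: m₀ = 106,682 kg, m_f = 106,682 − 81,000 = 25,682 kg; Δv = 310×9.8×ln(4.154) = 3038.0×1.4241 ≈ 4326 m/s.
Stage 2: m₀ = 15,282 kg, m_f = 15,282 − 10,900 = 4,382 kg; Δv = 289×9.8×ln(3.487) = 2832.2×1.2492 ≈ 3538 m/s.
Stage 3: m₀ = 2,732 kg, m_f = 2,732 − 1,870 = 862 kg; Δv = 414×9.8×ln(3.169) = 4057.2×1.1535 ≈ 4680 m/s.
Total Δv = 4326 + 3538 + 4680 = 12544 m/s.

Δv ≈ 12.5 km/s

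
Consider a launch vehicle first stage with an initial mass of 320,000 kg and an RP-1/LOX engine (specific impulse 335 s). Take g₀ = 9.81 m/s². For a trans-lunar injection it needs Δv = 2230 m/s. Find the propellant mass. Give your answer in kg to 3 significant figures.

v_e = Isp · g₀ = 335 × 9.81 = 3286.4 m/s.
By the Tsiolkovsky rocket equation, m₀/m_f = exp(Δv / v_e) = exp(2230 / 3286.4) = exp(0.6786) = 1.9710.
m_f = 320,000 / 1.9710 = 162,354 kg, so propellant = m₀ − m_f = 320,000 − 162,354 = 157,646 kg.

propellant mass ≈ 158000 kg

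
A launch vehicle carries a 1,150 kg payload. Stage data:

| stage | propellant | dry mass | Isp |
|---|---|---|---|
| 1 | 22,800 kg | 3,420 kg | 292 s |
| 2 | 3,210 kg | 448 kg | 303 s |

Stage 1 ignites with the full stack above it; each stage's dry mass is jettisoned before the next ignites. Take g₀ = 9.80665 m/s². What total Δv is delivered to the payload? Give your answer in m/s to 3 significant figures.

Δv ≈ 7070 m/s

Ignition mass of stage 1 = 22,800+3,420 + 3,210+448 + 1,150 = 31,028 kg.
Stage 1: m₀ = 31,028 kg, m_f = 31,028 − 22,800 = 8,228 kg; Δv = 292×9.80665×ln(3.771) = 2863.5×1.3273 ≈ 3801 m/s.
Stage 2: m₀ = 4,808 kg, m_f = 4,808 − 3,210 = 1,598 kg; Δv = 303×9.80665×ln(3.009) = 2971.4×1.1015 ≈ 3273 m/s.
Total Δv = 3801 + 3273 = 7074 m/s.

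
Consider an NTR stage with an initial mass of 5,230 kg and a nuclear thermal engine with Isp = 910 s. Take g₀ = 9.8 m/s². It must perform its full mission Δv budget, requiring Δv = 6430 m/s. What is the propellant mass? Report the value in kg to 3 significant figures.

propellant mass ≈ 2690 kg

v_e = Isp · g₀ = 910 × 9.8 = 8918.0 m/s.
From the ideal rocket equation, m₀/m_f = exp(Δv / v_e) = exp(6430 / 8918.0) = exp(0.7210) = 2.0565.
m_f = 5,230 / 2.0565 = 2,543.16 kg, so propellant = m₀ − m_f = 5,230 − 2,543.16 = 2,686.84 kg.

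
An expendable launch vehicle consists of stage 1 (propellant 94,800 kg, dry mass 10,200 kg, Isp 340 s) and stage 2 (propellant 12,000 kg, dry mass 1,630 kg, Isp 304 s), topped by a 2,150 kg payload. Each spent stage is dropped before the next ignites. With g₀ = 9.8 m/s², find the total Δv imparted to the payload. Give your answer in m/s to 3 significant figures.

Ignition mass of stage 1 = 94,800+10,200 + 12,000+1,630 + 2,150 = 120,780 kg.
Stage 1: m₀ = 120,780 kg, m_f = 120,780 − 94,800 = 25,980 kg; Δv = 340×9.8×ln(4.649) = 3332.0×1.5366 ≈ 5120 m/s.
Stage 2: m₀ = 15,780 kg, m_f = 15,780 − 12,000 = 3,780 kg; Δv = 304×9.8×ln(4.175) = 2979.2×1.4290 ≈ 4257 m/s.
Total Δv = 5120 + 4257 = 9377 m/s.

Δv ≈ 9380 m/s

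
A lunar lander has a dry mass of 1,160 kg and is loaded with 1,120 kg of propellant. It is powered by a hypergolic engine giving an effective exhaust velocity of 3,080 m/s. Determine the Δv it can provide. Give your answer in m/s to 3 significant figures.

m₀ = m_dry + m_prop = 1,160 + 1,120 = 2,280 kg.
Δv = v_e · ln(m₀/m_f) = 3080.0 × ln(1.966) = 3080.0 × 0.6758 ≈ 2081.3 m/s.

Δv ≈ 2080 m/s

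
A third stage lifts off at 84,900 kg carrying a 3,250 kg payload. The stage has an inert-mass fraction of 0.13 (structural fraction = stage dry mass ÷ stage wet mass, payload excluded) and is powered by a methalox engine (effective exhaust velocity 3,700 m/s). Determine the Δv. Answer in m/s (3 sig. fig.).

Stage wet mass = m₀ − payload = 84,900 − 3,250 = 81,650 kg.
Stage dry mass = ε × stage wet mass = 0.13 × 81,650 = 10,614.5 kg.
Burnout mass m_f = stage dry + payload = 10,614.5 + 3,250 = 13,864.5 kg.
From the ideal rocket equation, Δv = v_e · ln(84,900/13,864.5) = 3700.0 × ln(6.124) = 3700.0 × 1.8121 ≈ 6705 m/s.

Δv ≈ 6700 m/s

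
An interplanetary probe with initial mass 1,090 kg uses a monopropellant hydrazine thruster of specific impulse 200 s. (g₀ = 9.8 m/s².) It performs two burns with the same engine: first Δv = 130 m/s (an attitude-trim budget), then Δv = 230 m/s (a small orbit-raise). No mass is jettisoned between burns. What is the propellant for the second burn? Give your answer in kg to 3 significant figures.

v_e = Isp · g₀ = 200 × 9.8 = 1960.0 m/s.
After the first burn: m = 1090 × exp(−130/1960.0) = 1090 × 0.93583 = 1,020.05 kg.
After the second burn: m = 1,020.05 × exp(−230/1960.0) = 1,020.05 × 0.88928 = 907.11 kg.
Second-burn propellant = 1,020.05 − 907.11 = 112.94 kg.

propellant for the second burn ≈ 113 kg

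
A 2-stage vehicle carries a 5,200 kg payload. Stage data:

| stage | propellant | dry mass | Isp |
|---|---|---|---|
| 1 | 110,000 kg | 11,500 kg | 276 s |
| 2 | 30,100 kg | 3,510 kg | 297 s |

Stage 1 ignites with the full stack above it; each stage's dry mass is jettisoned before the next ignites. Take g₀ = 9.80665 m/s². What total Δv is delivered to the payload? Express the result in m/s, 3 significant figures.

Δv ≈ 7490 m/s

Ignition mass of stage 1 = 110,000+11,500 + 30,100+3,510 + 5,200 = 160,310 kg.
Stage 1: m₀ = 160,310 kg, m_f = 160,310 − 110,000 = 50,310 kg; Δv = 276×9.80665×ln(3.186) = 2706.6×1.1589 ≈ 3137 m/s.
Stage 2: m₀ = 38,810 kg, m_f = 38,810 − 30,100 = 8,710 kg; Δv = 297×9.80665×ln(4.456) = 2912.6×1.4942 ≈ 4352 m/s.
Total Δv = 3137 + 4352 = 7489 m/s.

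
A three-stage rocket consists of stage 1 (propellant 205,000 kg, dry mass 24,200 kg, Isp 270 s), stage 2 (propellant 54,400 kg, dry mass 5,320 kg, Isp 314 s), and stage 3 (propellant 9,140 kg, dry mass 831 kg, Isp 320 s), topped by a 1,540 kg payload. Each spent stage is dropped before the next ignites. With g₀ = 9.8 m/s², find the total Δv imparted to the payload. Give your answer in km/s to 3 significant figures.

Ignition mass of stage 1 = 205,000+24,200 + 54,400+5,320 + 9,140+831 + 1,540 = 300,431 kg.
Stage 1: m₀ = 300,431 kg, m_f = 300,431 − 205,000 = 95,431 kg; Δv = 270×9.8×ln(3.148) = 2646.0×1.1468 ≈ 3034 m/s.
Stage 2: m₀ = 71,231 kg, m_f = 71,231 − 54,400 = 16,831 kg; Δv = 314×9.8×ln(4.232) = 3077.2×1.4427 ≈ 4439 m/s.
Stage 3: m₀ = 11,511 kg, m_f = 11,511 − 9,140 = 2,371 kg; Δv = 320×9.8×ln(4.855) = 3136.0×1.5800 ≈ 4955 m/s.
Total Δv = 3034 + 4439 + 4955 = 12428 m/s.

Δv ≈ 12.4 km/s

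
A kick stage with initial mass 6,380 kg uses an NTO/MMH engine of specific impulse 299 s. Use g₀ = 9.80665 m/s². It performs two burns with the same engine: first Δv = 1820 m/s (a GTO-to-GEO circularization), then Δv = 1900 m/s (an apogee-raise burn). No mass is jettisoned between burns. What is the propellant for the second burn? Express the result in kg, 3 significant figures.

propellant for the second burn ≈ 1640 kg

v_e = Isp · g₀ = 299 × 9.80665 = 2932.2 m/s.
After the first burn: m = 6380 × exp(−1820/2932.2) = 6380 × 0.53757 = 3,429.7 kg.
After the second burn: m = 3,429.7 × exp(−1900/2932.2) = 3,429.7 × 0.52310 = 1,794.08 kg.
Second-burn propellant = 3,429.7 − 1,794.08 = 1,635.62 kg.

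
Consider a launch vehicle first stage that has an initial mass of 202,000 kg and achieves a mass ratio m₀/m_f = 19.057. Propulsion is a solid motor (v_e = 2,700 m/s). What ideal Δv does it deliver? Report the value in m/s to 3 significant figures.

Δv ≈ 7960 m/s

Δv = v_e · ln(19.057) = 2700.0 × 2.9474 ≈ 7958.1 m/s.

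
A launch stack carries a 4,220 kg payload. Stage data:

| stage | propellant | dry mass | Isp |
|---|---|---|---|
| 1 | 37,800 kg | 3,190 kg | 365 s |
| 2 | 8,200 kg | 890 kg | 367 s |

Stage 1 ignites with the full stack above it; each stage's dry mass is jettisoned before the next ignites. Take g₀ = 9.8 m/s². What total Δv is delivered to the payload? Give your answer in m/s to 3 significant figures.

Ignition mass of stage 1 = 37,800+3,190 + 8,200+890 + 4,220 = 54,300 kg.
Stage 1: m₀ = 54,300 kg, m_f = 54,300 − 37,800 = 16,500 kg; Δv = 365×9.8×ln(3.291) = 3577.0×1.1912 ≈ 4261 m/s.
Stage 2: m₀ = 13,310 kg, m_f = 13,310 − 8,200 = 5,110 kg; Δv = 367×9.8×ln(2.605) = 3596.6×0.9573 ≈ 3443 m/s.
Total Δv = 4261 + 3443 = 7704 m/s.

Δv ≈ 7700 m/s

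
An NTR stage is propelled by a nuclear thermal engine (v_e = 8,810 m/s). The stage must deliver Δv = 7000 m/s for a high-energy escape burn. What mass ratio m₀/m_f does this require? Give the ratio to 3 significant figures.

m₀/m_f = exp(Δv / v_e) = exp(7000 / 8810.0) = exp(0.7946) = 2.2134.

mass ratio ≈ 2.21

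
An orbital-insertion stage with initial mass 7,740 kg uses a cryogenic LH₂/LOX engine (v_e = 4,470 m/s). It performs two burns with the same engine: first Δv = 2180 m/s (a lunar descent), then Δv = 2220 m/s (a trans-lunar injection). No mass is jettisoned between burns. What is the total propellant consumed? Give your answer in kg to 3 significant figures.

total propellant consumed ≈ 4850 kg

After the first burn: m = 7740 × exp(−2180/4470.0) = 7740 × 0.61404 = 4,752.67 kg.
After the second burn: m = 4,752.67 × exp(−2220/4470.0) = 4,752.67 × 0.60857 = 2,892.33 kg.
Total propellant = m₀ − m_final = 7740 − 2,892.33 = 4,847.67 kg.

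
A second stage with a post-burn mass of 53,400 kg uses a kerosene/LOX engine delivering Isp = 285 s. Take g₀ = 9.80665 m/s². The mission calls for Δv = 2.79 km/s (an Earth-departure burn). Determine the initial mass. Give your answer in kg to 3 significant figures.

v_e = Isp · g₀ = 285 × 9.80665 = 2794.9 m/s.
m₀/m_f = exp(Δv / v_e) = exp(2790 / 2794.9) = exp(0.9982) = 2.7135.
m₀ = m_f × 2.7135 = 53,400 × 2.7135 = 144,901 kg.

initial mass ≈ 145000 kg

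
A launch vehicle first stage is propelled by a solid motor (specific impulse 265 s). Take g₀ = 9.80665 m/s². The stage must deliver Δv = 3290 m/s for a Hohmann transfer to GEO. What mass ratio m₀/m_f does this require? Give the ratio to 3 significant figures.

v_e = Isp · g₀ = 265 × 9.80665 = 2598.8 m/s.
m₀/m_f = exp(Δv / v_e) = exp(3290 / 2598.8) = exp(1.2660) = 3.5466.

mass ratio ≈ 3.55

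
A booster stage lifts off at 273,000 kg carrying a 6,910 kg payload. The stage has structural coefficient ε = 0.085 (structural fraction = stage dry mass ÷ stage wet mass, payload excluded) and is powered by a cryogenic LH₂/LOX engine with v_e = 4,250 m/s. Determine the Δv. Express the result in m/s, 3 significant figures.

Δv ≈ 9450 m/s

Stage wet mass = m₀ − payload = 273,000 − 6,910 = 266,090 kg.
Stage dry mass = ε × stage wet mass = 0.085 × 266,090 = 22,617.7 kg.
Burnout mass m_f = stage dry + payload = 22,617.7 + 6,910 = 29,527.7 kg.
Δv = v_e · ln(273,000/29,527.7) = 4250.0 × ln(9.246) = 4250.0 × 2.2241 ≈ 9453 m/s.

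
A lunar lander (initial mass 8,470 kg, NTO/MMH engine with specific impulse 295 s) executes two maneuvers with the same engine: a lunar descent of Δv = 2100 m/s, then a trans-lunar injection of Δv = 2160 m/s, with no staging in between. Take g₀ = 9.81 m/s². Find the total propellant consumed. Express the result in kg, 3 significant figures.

total propellant consumed ≈ 6530 kg

v_e = Isp · g₀ = 295 × 9.81 = 2894.0 m/s.
After the first burn: m = 8470 × exp(−2100/2894.0) = 8470 × 0.48401 = 4,099.56 kg.
After the second burn: m = 4,099.56 × exp(−2160/2894.0) = 4,099.56 × 0.47408 = 1,943.52 kg.
Total propellant = m₀ − m_final = 8470 − 1,943.52 = 6,526.48 kg.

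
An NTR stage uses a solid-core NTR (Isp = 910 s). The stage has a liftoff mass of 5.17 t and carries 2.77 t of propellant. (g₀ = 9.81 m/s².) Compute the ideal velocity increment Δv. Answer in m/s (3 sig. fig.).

v_e = Isp · g₀ = 910 × 9.81 = 8927.1 m/s.
m_f = m₀ − m_prop = 5.17 − 2.77 = 2.4 t.
Using Δv = v_e ln(m₀/m_f): Δv = v_e · ln(m₀/m_f) = 8927.1 × ln(2.154) = 8927.1 × 0.7674 ≈ 6850.7 m/s.

Δv ≈ 6850 m/s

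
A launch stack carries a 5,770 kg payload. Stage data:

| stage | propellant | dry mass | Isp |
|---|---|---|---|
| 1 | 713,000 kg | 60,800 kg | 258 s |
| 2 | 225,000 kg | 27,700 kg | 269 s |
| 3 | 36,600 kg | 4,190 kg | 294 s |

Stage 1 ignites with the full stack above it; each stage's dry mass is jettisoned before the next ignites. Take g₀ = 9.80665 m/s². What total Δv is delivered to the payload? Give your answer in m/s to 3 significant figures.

Ignition mass of stage 1 = 713,000+60,800 + 225,000+27,700 + 36,600+4,190 + 5,770 = 1,073,060 kg.
Stage 1: m₀ = 1,073,060 kg, m_f = 1,073,060 − 713,000 = 360,060 kg; Δv = 258×9.80665×ln(2.98) = 2530.1×1.0920 ≈ 2763 m/s.
Stage 2: m₀ = 299,260 kg, m_f = 299,260 − 225,000 = 74,260 kg; Δv = 269×9.80665×ln(4.03) = 2638.0×1.3937 ≈ 3677 m/s.
Stage 3: m₀ = 46,560 kg, m_f = 46,560 − 36,600 = 9,960 kg; Δv = 294×9.80665×ln(4.675) = 2883.2×1.5422 ≈ 4446 m/s.
Total Δv = 2763 + 3677 + 4446 = 10886 m/s.

Δv ≈ 10900 m/s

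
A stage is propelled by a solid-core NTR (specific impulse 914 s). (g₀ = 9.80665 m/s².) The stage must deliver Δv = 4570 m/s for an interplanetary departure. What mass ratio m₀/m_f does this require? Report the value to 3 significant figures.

v_e = Isp · g₀ = 914 × 9.80665 = 8963.3 m/s.
m₀/m_f = exp(Δv / v_e) = exp(4570 / 8963.3) = exp(0.5099) = 1.6651.

mass ratio ≈ 1.67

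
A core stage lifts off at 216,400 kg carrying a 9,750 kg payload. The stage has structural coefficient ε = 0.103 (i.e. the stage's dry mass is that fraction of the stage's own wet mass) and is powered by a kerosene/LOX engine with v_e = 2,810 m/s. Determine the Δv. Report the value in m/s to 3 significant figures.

Stage wet mass = m₀ − payload = 216,400 − 9,750 = 206,650 kg.
Stage dry mass = ε × stage wet mass = 0.103 × 206,650 = 21,285 kg.
Burnout mass m_f = stage dry + payload = 21,285 + 9,750 = 31,035 kg.
From the ideal rocket equation, Δv = v_e · ln(216,400/31,035) = 2810.0 × ln(6.973) = 2810.0 × 1.9420 ≈ 5457 m/s.

Δv ≈ 5460 m/s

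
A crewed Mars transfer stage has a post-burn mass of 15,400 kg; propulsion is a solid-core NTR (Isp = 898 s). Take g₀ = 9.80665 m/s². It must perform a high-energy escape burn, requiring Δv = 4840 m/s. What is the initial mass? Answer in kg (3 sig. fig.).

v_e = Isp · g₀ = 898 × 9.80665 = 8806.4 m/s.
Using Δv = v_e ln(m₀/m_f): m₀/m_f = exp(Δv / v_e) = exp(4840 / 8806.4) = exp(0.5496) = 1.7326.
m₀ = m_f × 1.7326 = 15,400 × 1.7326 = 26,682 kg.

initial mass ≈ 26700 kg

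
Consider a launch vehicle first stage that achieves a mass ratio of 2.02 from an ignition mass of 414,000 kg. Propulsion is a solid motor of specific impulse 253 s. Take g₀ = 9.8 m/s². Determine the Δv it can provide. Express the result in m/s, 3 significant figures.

Δv ≈ 1740 m/s

v_e = Isp · g₀ = 253 × 9.8 = 2479.4 m/s.
Rocket equation: Δv = v_e · ln(2.02) = 2479.4 × 0.7031 ≈ 1743.3 m/s.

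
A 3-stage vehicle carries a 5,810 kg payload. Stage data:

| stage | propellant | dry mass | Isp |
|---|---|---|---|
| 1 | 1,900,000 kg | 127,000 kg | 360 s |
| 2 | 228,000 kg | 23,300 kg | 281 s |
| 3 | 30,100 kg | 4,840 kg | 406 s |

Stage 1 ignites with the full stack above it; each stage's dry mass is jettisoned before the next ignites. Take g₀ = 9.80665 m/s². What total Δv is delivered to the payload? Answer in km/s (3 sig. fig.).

Δv ≈ 15.6 km/s

Ignition mass of stage 1 = 1,900,000+127,000 + 228,000+23,300 + 30,100+4,840 + 5,810 = 2,319,050 kg.
Stage 1: m₀ = 2,319,050 kg, m_f = 2,319,050 − 1,900,000 = 419,050 kg; Δv = 360×9.80665×ln(5.534) = 3530.4×1.7109 ≈ 6040 m/s.
Stage 2: m₀ = 292,050 kg, m_f = 292,050 − 228,000 = 64,050 kg; Δv = 281×9.80665×ln(4.56) = 2755.7×1.5173 ≈ 4181 m/s.
Stage 3: m₀ = 40,750 kg, m_f = 40,750 − 30,100 = 10,650 kg; Δv = 406×9.80665×ln(3.826) = 3981.5×1.3419 ≈ 5343 m/s.
Total Δv = 6040 + 4181 + 5343 = 15564 m/s.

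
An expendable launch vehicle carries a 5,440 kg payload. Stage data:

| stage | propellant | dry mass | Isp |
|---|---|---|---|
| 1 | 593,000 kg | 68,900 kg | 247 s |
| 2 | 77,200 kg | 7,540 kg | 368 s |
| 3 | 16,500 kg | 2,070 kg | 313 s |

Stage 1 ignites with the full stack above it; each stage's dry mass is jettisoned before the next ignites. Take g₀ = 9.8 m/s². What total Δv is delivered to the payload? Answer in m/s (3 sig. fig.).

Δv ≈ 11600 m/s

Ignition mass of stage 1 = 593,000+68,900 + 77,200+7,540 + 16,500+2,070 + 5,440 = 770,650 kg.
Stage 1: m₀ = 770,650 kg, m_f = 770,650 − 593,000 = 177,650 kg; Δv = 247×9.8×ln(4.338) = 2420.6×1.4674 ≈ 3552 m/s.
Stage 2: m₀ = 108,750 kg, m_f = 108,750 − 77,200 = 31,550 kg; Δv = 368×9.8×ln(3.447) = 3606.4×1.2375 ≈ 4463 m/s.
Stage 3: m₀ = 24,010 kg, m_f = 24,010 − 16,500 = 7,510 kg; Δv = 313×9.8×ln(3.197) = 3067.4×1.1622 ≈ 3565 m/s.
Total Δv = 3552 + 4463 + 3565 = 11580 m/s.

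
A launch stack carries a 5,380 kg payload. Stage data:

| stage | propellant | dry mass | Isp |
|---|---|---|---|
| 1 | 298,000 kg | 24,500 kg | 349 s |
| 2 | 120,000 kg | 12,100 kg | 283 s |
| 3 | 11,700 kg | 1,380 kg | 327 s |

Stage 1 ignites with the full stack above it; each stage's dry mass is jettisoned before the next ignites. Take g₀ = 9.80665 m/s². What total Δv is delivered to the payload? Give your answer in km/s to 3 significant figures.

Δv ≈ 11.0 km/s

Ignition mass of stage 1 = 298,000+24,500 + 120,000+12,100 + 11,700+1,380 + 5,380 = 473,060 kg.
Stage 1: m₀ = 473,060 kg, m_f = 473,060 − 298,000 = 175,060 kg; Δv = 349×9.80665×ln(2.702) = 3422.5×0.9941 ≈ 3402 m/s.
Stage 2: m₀ = 150,560 kg, m_f = 150,560 − 120,000 = 30,560 kg; Δv = 283×9.80665×ln(4.927) = 2775.3×1.5947 ≈ 4426 m/s.
Stage 3: m₀ = 18,460 kg, m_f = 18,460 − 11,700 = 6,760 kg; Δv = 327×9.80665×ln(2.731) = 3206.8×1.0046 ≈ 3221 m/s.
Total Δv = 3402 + 4426 + 3221 = 11049 m/s.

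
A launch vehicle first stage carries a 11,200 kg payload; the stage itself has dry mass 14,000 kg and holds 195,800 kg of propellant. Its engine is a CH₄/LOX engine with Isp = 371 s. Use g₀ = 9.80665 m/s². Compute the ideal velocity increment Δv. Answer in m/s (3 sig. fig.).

v_e = Isp · g₀ = 371 × 9.80665 = 3638.3 m/s.
m₀ = payload + dry + propellant = 11,200 + 14,000 + 195,800 = 221,000 kg.
m_f = payload + dry = 11,200 + 14,000 = 25,200 kg.
Δv = v_e · ln(m₀/m_f) = 3638.3 × ln(8.77) = 3638.3 × 2.1713 ≈ 7899.8 m/s.

Δv ≈ 7900 m/s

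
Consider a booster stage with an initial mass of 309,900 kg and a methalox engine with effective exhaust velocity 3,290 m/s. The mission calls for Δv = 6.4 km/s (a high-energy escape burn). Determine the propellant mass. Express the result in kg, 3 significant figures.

By the Tsiolkovsky rocket equation, m₀/m_f = exp(Δv / v_e) = exp(6400 / 3290.0) = exp(1.9453) = 6.9957.
m_f = 309,900 / 6.9957 = 44,298.6 kg, so propellant = m₀ − m_f = 309,900 − 44,298.6 = 265,601.4 kg.

propellant mass ≈ 266000 kg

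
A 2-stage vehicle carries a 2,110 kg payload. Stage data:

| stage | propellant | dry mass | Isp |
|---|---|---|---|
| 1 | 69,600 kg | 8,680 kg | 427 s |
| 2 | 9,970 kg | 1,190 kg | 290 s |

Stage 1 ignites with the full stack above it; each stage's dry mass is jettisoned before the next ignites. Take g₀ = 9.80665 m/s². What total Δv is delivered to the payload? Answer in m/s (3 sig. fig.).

Ignition mass of stage 1 = 69,600+8,680 + 9,970+1,190 + 2,110 = 91,550 kg.
Stage 1: m₀ = 91,550 kg, m_f = 91,550 − 69,600 = 21,950 kg; Δv = 427×9.80665×ln(4.171) = 4187.4×1.4281 ≈ 5980 m/s.
Stage 2: m₀ = 13,270 kg, m_f = 13,270 − 9,970 = 3,300 kg; Δv = 290×9.80665×ln(4.021) = 2843.9×1.3916 ≈ 3958 m/s.
Total Δv = 5980 + 3958 = 9938 m/s.

Δv ≈ 9940 m/s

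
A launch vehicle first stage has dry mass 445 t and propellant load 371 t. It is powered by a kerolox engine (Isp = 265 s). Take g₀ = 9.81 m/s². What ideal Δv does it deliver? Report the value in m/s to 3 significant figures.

Δv ≈ 1580 m/s

v_e = Isp · g₀ = 265 × 9.81 = 2599.7 m/s.
m₀ = m_dry + m_prop = 445 + 371 = 816 t.
Using Δv = v_e ln(m₀/m_f): Δv = v_e · ln(m₀/m_f) = 2599.7 × ln(1.834) = 2599.7 × 0.6063 ≈ 1576.3 m/s.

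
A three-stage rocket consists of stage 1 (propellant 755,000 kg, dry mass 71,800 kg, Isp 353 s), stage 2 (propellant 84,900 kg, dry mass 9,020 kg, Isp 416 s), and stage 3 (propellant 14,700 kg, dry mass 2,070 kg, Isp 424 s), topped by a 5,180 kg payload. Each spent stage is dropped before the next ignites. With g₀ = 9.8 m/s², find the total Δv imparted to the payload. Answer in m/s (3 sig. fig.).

Ignition mass of stage 1 = 755,000+71,800 + 84,900+9,020 + 14,700+2,070 + 5,180 = 942,670 kg.
Stage 1: m₀ = 942,670 kg, m_f = 942,670 − 755,000 = 187,670 kg; Δv = 353×9.8×ln(5.023) = 3459.4×1.6140 ≈ 5584 m/s.
Stage 2: m₀ = 115,870 kg, m_f = 115,870 − 84,900 = 30,970 kg; Δv = 416×9.8×ln(3.741) = 4076.8×1.3194 ≈ 5379 m/s.
Stage 3: m₀ = 21,950 kg, m_f = 21,950 − 14,700 = 7,250 kg; Δv = 424×9.8×ln(3.028) = 4155.2×1.1078 ≈ 4603 m/s.
Total Δv = 5584 + 5379 + 4603 = 15566 m/s.

Δv ≈ 15600 m/s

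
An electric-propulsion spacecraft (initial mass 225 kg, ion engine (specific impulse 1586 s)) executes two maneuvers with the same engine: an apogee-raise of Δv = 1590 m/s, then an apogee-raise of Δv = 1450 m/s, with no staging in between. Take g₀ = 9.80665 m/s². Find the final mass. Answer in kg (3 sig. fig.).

v_e = Isp · g₀ = 1586 × 9.80665 = 15553.3 m/s.
After the first burn: m = 225 × exp(−1590/15553.3) = 225 × 0.90282 = 203.135 kg.
After the second burn: m = 203.135 × exp(−1450/15553.3) = 203.135 × 0.91099 = 185.054 kg.

final mass ≈ 185 kg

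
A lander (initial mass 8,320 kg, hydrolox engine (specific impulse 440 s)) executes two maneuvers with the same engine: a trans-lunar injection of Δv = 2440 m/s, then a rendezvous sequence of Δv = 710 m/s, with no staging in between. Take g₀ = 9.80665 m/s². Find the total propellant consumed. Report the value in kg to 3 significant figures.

v_e = Isp · g₀ = 440 × 9.80665 = 4314.9 m/s.
After the first burn: m = 8320 × exp(−2440/4314.9) = 8320 × 0.56809 = 4,726.51 kg.
After the second burn: m = 4,726.51 × exp(−710/4314.9) = 4,726.51 × 0.84828 = 4,009.4 kg.
Total propellant = m₀ − m_final = 8320 − 4,009.4 = 4,310.6 kg.

total propellant consumed ≈ 4310 kg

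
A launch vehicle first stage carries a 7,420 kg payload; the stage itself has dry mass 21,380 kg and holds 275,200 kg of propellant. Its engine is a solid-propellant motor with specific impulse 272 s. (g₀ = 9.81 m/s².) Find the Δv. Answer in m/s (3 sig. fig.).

Δv ≈ 6290 m/s

v_e = Isp · g₀ = 272 × 9.81 = 2668.3 m/s.
m₀ = payload + dry + propellant = 7,420 + 21,380 + 275,200 = 304,000 kg.
m_f = payload + dry = 7,420 + 21,380 = 28,800 kg.
Rocket equation: Δv = v_e · ln(m₀/m_f) = 2668.3 × ln(10.56) = 2668.3 × 2.3567 ≈ 6288.3 m/s.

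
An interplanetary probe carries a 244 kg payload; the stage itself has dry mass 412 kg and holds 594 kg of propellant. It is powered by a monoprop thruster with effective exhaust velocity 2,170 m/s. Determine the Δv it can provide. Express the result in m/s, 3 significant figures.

Δv ≈ 1400 m/s

m₀ = payload + dry + propellant = 244 + 412 + 594 = 1,250 kg.
m_f = payload + dry = 244 + 412 = 656 kg.
Rocket equation: Δv = v_e · ln(m₀/m_f) = 2170.0 × ln(1.905) = 2170.0 × 0.6447 ≈ 1399.1 m/s.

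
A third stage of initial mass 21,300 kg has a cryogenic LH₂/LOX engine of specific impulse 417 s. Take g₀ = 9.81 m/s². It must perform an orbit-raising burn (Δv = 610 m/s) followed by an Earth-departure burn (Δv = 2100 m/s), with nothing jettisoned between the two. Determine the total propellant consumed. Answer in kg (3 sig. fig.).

total propellant consumed ≈ 10300 kg

v_e = Isp · g₀ = 417 × 9.81 = 4090.8 m/s.
After the first burn: m = 21300 × exp(−610/4090.8) = 21300 × 0.86147 = 18,349.3 kg.
After the second burn: m = 18,349.3 × exp(−2100/4090.8) = 18,349.3 × 0.59849 = 10,981.9 kg.
Total propellant = m₀ − m_final = 21300 − 10,981.9 = 10,318.1 kg.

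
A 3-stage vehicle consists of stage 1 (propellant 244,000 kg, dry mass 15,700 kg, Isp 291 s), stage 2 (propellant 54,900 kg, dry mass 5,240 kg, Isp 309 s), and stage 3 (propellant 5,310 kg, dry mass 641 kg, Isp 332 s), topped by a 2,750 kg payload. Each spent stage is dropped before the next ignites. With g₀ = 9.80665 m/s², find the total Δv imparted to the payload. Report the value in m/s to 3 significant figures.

Ignition mass of stage 1 = 244,000+15,700 + 54,900+5,240 + 5,310+641 + 2,750 = 328,541 kg.
Stage 1: m₀ = 328,541 kg, m_f = 328,541 − 244,000 = 84,541 kg; Δv = 291×9.80665×ln(3.886) = 2853.7×1.3574 ≈ 3874 m/s.
Stage 2: m₀ = 68,841 kg, m_f = 68,841 − 54,900 = 13,941 kg; Δv = 309×9.80665×ln(4.938) = 3030.3×1.5970 ≈ 4839 m/s.
Stage 3: m₀ = 8,701 kg, m_f = 8,701 − 5,310 = 3,391 kg; Δv = 332×9.80665×ln(2.566) = 3255.8×0.9423 ≈ 3068 m/s.
Total Δv = 3874 + 4839 + 3068 = 11781 m/s.

Δv ≈ 11800 m/s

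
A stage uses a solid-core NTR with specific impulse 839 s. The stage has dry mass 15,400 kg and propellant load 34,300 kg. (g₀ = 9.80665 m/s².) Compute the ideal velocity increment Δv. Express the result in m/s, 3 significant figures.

Δv ≈ 9640 m/s

v_e = Isp · g₀ = 839 × 9.80665 = 8227.8 m/s.
m₀ = m_dry + m_prop = 15,400 + 34,300 = 49,700 kg.
Using Δv = v_e ln(m₀/m_f): Δv = v_e · ln(m₀/m_f) = 8227.8 × ln(3.227) = 8227.8 × 1.1716 ≈ 9640.0 m/s.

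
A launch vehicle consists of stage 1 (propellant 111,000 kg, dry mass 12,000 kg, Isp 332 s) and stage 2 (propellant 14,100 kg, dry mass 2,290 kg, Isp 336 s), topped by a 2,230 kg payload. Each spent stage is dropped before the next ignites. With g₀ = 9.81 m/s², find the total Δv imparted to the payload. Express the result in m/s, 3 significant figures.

Ignition mass of stage 1 = 111,000+12,000 + 14,100+2,290 + 2,230 = 141,620 kg.
Stage 1: m₀ = 141,620 kg, m_f = 141,620 − 111,000 = 30,620 kg; Δv = 332×9.81×ln(4.625) = 3256.9×1.5315 ≈ 4988 m/s.
Stage 2: m₀ = 18,620 kg, m_f = 18,620 − 14,100 = 4,520 kg; Δv = 336×9.81×ln(4.119) = 3296.2×1.4157 ≈ 4666 m/s.
Total Δv = 4988 + 4666 = 9654 m/s.

Δv ≈ 9650 m/s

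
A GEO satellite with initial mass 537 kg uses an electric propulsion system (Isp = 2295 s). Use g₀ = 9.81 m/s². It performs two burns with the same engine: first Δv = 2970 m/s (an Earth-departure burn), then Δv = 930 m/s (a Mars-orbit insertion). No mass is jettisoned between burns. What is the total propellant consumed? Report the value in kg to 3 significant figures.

total propellant consumed ≈ 85.4 kg

v_e = Isp · g₀ = 2295 × 9.81 = 22514.0 m/s.
After the first burn: m = 537 × exp(−2970/22514.0) = 537 × 0.87641 = 470.632 kg.
After the second burn: m = 470.632 × exp(−930/22514.0) = 470.632 × 0.95953 = 451.586 kg.
Total propellant = m₀ − m_final = 537 − 451.586 = 85.414 kg.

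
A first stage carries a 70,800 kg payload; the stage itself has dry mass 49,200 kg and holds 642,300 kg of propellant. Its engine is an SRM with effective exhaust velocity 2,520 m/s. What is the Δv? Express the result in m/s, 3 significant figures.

Δv ≈ 4660 m/s

m₀ = payload + dry + propellant = 70,800 + 49,200 + 642,300 = 762,300 kg.
m_f = payload + dry = 70,800 + 49,200 = 120,000 kg.
Δv = v_e · ln(m₀/m_f) = 2520.0 × ln(6.353) = 2520.0 × 1.8488 ≈ 4659.1 m/s.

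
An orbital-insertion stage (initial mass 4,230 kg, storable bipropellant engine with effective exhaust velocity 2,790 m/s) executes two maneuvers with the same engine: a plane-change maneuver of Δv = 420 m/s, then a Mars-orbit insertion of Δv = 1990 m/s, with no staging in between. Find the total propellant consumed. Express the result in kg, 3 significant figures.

After the first burn: m = 4230 × exp(−420/2790.0) = 4230 × 0.86025 = 3,638.86 kg.
After the second burn: m = 3,638.86 × exp(−1990/2790.0) = 3,638.86 × 0.49004 = 1,783.19 kg.
Total propellant = m₀ − m_final = 4230 − 1,783.19 = 2,446.81 kg.

total propellant consumed ≈ 2450 kg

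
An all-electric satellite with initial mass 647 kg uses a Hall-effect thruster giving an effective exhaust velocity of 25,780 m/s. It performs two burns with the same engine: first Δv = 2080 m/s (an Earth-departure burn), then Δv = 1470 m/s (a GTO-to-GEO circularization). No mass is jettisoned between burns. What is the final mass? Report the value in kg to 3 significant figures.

final mass ≈ 564 kg

After the first burn: m = 647 × exp(−2080/25780.0) = 647 × 0.92249 = 596.851 kg.
After the second burn: m = 596.851 × exp(−1470/25780.0) = 596.851 × 0.94457 = 563.768 kg.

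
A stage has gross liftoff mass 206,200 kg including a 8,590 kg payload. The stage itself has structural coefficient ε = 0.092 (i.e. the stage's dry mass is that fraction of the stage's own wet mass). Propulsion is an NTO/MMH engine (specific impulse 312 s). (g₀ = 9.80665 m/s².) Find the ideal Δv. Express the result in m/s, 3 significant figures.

Δv ≈ 6250 m/s

Stage wet mass = m₀ − payload = 206,200 − 8,590 = 197,610 kg.
Stage dry mass = ε × stage wet mass = 0.092 × 197,610 = 18,180.1 kg.
Burnout mass m_f = stage dry + payload = 18,180.1 + 8,590 = 26,770.1 kg.
v_e = Isp · g₀ = 312 × 9.80665 = 3059.7 m/s.
Δv = v_e · ln(206,200/26,770.1) = 3059.7 × ln(7.703) = 3059.7 × 2.0416 ≈ 6247 m/s.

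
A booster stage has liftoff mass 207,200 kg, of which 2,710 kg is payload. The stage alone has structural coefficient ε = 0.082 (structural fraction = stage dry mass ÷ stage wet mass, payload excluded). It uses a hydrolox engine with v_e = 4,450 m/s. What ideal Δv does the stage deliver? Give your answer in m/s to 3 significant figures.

Stage wet mass = m₀ − payload = 207,200 − 2,710 = 204,490 kg.
Stage dry mass = ε × stage wet mass = 0.082 × 204,490 = 16,768.2 kg.
Burnout mass m_f = stage dry + payload = 16,768.2 + 2,710 = 19,478.2 kg.
By the Tsiolkovsky rocket equation, Δv = v_e · ln(207,200/19,478.2) = 4450.0 × ln(10.64) = 4450.0 × 2.3644 ≈ 10522 m/s.

Δv ≈ 10500 m/s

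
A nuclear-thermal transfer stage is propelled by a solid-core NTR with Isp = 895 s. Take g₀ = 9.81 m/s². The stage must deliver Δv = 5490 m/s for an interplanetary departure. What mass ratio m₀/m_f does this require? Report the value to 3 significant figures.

mass ratio ≈ 1.87

v_e = Isp · g₀ = 895 × 9.81 = 8780.0 m/s.
m₀/m_f = exp(Δv / v_e) = exp(5490 / 8780.0) = exp(0.6253) = 1.8688.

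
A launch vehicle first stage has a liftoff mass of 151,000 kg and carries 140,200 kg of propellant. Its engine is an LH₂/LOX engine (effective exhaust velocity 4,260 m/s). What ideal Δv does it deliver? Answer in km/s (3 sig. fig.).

m_f = m₀ − m_prop = 151,000 − 140,200 = 10,800 kg.
From the ideal rocket equation, Δv = v_e · ln(m₀/m_f) = 4260.0 × ln(13.98) = 4260.0 × 2.6377 ≈ 11236.7 m/s.

Δv ≈ 11.2 km/s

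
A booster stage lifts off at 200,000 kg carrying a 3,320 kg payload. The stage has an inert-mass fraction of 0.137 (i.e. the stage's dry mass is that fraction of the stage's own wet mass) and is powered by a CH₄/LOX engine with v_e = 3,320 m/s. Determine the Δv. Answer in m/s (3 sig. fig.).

Stage wet mass = m₀ − payload = 200,000 − 3,320 = 196,680 kg.
Stage dry mass = ε × stage wet mass = 0.137 × 196,680 = 26,945.2 kg.
Burnout mass m_f = stage dry + payload = 26,945.2 + 3,320 = 30,265.2 kg.
By the Tsiolkovsky rocket equation, Δv = v_e · ln(200,000/30,265.2) = 3320.0 × ln(6.608) = 3320.0 × 1.8883 ≈ 6269 m/s.

Δv ≈ 6270 m/s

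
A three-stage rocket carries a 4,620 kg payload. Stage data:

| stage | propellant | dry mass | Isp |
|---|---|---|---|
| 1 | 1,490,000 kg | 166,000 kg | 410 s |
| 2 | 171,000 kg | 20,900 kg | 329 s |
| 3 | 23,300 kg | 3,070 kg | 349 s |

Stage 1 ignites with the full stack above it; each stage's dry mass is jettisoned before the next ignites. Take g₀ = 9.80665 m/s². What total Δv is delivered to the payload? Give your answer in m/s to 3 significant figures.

Ignition mass of stage 1 = 1,490,000+166,000 + 171,000+20,900 + 23,300+3,070 + 4,620 = 1,878,890 kg.
Stage 1: m₀ = 1,878,890 kg, m_f = 1,878,890 − 1,490,000 = 388,890 kg; Δv = 410×9.80665×ln(4.831) = 4020.7×1.5751 ≈ 6333 m/s.
Stage 2: m₀ = 222,890 kg, m_f = 222,890 − 171,000 = 51,890 kg; Δv = 329×9.80665×ln(4.295) = 3226.4×1.4576 ≈ 4703 m/s.
Stage 3: m₀ = 30,990 kg, m_f = 30,990 − 23,300 = 7,690 kg; Δv = 349×9.80665×ln(4.03) = 3422.5×1.3937 ≈ 4770 m/s.
Total Δv = 6333 + 4703 + 4770 = 15806 m/s.

Δv ≈ 15800 m/s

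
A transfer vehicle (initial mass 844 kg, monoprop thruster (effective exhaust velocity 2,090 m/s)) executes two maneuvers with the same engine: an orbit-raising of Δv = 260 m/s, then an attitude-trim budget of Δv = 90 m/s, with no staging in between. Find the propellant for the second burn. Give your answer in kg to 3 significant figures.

propellant for the second burn ≈ 31.4 kg

After the first burn: m = 844 × exp(−260/2090.0) = 844 × 0.88302 = 745.269 kg.
After the second burn: m = 745.269 × exp(−90/2090.0) = 745.269 × 0.95785 = 713.856 kg.
Second-burn propellant = 745.269 − 713.856 = 31.413 kg.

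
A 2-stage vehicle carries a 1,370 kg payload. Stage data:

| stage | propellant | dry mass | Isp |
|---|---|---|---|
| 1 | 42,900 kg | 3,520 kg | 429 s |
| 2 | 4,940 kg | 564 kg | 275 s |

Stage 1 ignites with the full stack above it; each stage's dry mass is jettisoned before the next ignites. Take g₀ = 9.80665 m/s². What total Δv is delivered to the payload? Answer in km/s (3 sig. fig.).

Δv ≈ 10.3 km/s

Ignition mass of stage 1 = 42,900+3,520 + 4,940+564 + 1,370 = 53,294 kg.
Stage 1: m₀ = 53,294 kg, m_f = 53,294 − 42,900 = 10,394 kg; Δv = 429×9.80665×ln(5.127) = 4207.1×1.6346 ≈ 6877 m/s.
Stage 2: m₀ = 6,874 kg, m_f = 6,874 − 4,940 = 1,934 kg; Δv = 275×9.80665×ln(3.554) = 2696.8×1.2682 ≈ 3420 m/s.
Total Δv = 6877 + 3420 = 10297 m/s.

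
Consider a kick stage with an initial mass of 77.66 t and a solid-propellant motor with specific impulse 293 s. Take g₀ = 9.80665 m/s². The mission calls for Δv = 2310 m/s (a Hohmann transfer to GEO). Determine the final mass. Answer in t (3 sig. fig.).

final mass ≈ 34.8 t

v_e = Isp · g₀ = 293 × 9.80665 = 2873.3 m/s.
Rocket equation: m₀/m_f = exp(Δv / v_e) = exp(2310 / 2873.3) = exp(0.8039) = 2.2343.
m_f = m₀ / 2.2343 = 77.66 / 2.2343 = 34.7581 t.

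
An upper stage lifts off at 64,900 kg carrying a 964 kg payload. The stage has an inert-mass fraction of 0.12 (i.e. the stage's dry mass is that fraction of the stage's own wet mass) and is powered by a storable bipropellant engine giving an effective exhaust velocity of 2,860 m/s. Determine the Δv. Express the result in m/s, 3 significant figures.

Stage wet mass = m₀ − payload = 64,900 − 964 = 63,936 kg.
Stage dry mass = ε × stage wet mass = 0.12 × 63,936 = 7,672.32 kg.
Burnout mass m_f = stage dry + payload = 7,672.32 + 964 = 8,636.32 kg.
Δv = v_e · ln(64,900/8,636.32) = 2860.0 × ln(7.515) = 2860.0 × 2.0169 ≈ 5768 m/s.

Δv ≈ 5770 m/s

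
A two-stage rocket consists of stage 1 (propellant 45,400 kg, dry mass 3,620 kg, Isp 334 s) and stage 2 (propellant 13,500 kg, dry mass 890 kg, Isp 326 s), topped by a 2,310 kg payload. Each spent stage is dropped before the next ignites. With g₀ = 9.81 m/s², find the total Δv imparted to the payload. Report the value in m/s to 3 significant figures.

Δv ≈ 9130 m/s

Ignition mass of stage 1 = 45,400+3,620 + 13,500+890 + 2,310 = 65,720 kg.
Stage 1: m₀ = 65,720 kg, m_f = 65,720 − 45,400 = 20,320 kg; Δv = 334×9.81×ln(3.234) = 3276.5×1.1738 ≈ 3846 m/s.
Stage 2: m₀ = 16,700 kg, m_f = 16,700 − 13,500 = 3,200 kg; Δv = 326×9.81×ln(5.219) = 3198.1×1.6523 ≈ 5284 m/s.
Total Δv = 3846 + 5284 = 9130 m/s.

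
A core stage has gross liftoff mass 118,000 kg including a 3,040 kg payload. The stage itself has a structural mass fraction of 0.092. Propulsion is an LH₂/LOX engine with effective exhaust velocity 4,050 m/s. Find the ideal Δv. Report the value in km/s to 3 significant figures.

Δv ≈ 8.75 km/s

Stage wet mass = m₀ − payload = 118,000 − 3,040 = 114,960 kg.
Stage dry mass = ε × stage wet mass = 0.092 × 114,960 = 10,576.3 kg.
Burnout mass m_f = stage dry + payload = 10,576.3 + 3,040 = 13,616.3 kg.
Using Δv = v_e ln(m₀/m_f): Δv = v_e · ln(118,000/13,616.3) = 4050.0 × ln(8.666) = 4050.0 × 2.1594 ≈ 8746 m/s.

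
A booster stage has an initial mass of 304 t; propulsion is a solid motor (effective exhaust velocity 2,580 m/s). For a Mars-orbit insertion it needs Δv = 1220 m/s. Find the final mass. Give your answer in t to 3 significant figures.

m₀/m_f = exp(Δv / v_e) = exp(1220 / 2580.0) = exp(0.4729) = 1.6046.
m_f = m₀ / 1.6046 = 304 / 1.6046 = 189.455 t.

final mass ≈ 189 t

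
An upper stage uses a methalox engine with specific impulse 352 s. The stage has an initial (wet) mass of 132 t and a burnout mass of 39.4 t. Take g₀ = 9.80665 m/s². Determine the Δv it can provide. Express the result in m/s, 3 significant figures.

Δv ≈ 4170 m/s

v_e = Isp · g₀ = 352 × 9.80665 = 3451.9 m/s.
Δv = v_e · ln(m₀/m_f) = 3451.9 × ln(3.35) = 3451.9 × 1.2090 ≈ 4173.5 m/s.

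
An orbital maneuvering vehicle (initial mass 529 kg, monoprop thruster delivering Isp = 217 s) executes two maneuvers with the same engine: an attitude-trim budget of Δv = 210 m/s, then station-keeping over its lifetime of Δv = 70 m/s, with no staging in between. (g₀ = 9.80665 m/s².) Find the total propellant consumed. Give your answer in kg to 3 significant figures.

v_e = Isp · g₀ = 217 × 9.80665 = 2128.0 m/s.
After the first burn: m = 529 × exp(−210/2128.0) = 529 × 0.90603 = 479.29 kg.
After the second burn: m = 479.29 × exp(−70/2128.0) = 479.29 × 0.96764 = 463.78 kg.
Total propellant = m₀ − m_final = 529 − 463.78 = 65.22 kg.

total propellant consumed ≈ 65.2 kg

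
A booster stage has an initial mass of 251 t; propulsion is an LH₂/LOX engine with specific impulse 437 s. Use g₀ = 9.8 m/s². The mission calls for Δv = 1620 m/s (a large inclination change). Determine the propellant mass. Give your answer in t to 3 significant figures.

propellant mass ≈ 79.1 t

v_e = Isp · g₀ = 437 × 9.8 = 4282.6 m/s.
By the Tsiolkovsky rocket equation, m₀/m_f = exp(Δv / v_e) = exp(1620 / 4282.6) = exp(0.3783) = 1.4598.
m_f = 251 / 1.4598 = 171.941 t, so propellant = m₀ − m_f = 251 − 171.941 = 79.059 t.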